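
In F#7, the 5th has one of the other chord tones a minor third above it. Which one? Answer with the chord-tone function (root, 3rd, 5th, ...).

F#7 is spelled F#–A#–C#–E.
The 5th is C#. A minor third above C# is E.
E is the chord's 7th.

7th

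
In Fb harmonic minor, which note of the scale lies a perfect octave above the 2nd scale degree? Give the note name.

Gb

The scale is Fb Gb Abb Bbb Cb Dbb Eb.
The 2nd scale degree is Gb; a perfect octave above that is Gb — scale degree 2.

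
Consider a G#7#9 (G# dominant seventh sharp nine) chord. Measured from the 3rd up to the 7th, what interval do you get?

G# dominant seventh sharp nine is spelled G#-B#-D#-F#-A##.
3rd = B#; 7th = F#.
From B# to F#: 6 semitones over a fifth = diminished.

diminished fifth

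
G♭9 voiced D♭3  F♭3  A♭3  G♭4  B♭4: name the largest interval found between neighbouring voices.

minor 7th

Adjacent intervals: D♭3→F♭3 = minor third; F♭3→A♭3 = major third; A♭3→G♭4 = minor seventh; G♭4→B♭4 = major third.
The largest is A♭3 to G♭4, a minor seventh (10 semitones).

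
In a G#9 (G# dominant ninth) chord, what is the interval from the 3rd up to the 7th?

G# dominant ninth is spelled G# B# D# F# A#.
The 3rd is B# and the 7th is F#.
From B# to F#: 6 semitones over a fifth = diminished.

diminished 5th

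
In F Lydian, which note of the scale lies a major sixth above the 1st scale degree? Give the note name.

The scale is F G A B C D E.
The 1st scale degree is F; a major sixth above that is D — scale degree 6.

D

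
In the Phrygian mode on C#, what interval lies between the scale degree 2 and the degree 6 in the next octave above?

perfect twelfth

Spelling the Phrygian mode on C#: C# D E F# G# A B.
That puts D below A.
Counting 12 letters and 19 half steps from D gives a perfect twelfth.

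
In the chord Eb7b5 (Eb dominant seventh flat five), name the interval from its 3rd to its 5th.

diminished third

Eb7b5 (Eb dominant seventh flat five): Eb G Bbb Db.
The 3rd is G and the 5th is Bbb.
3 letter names make it a third; at 2 semitones (a whole step narrower than major) the quality is diminished.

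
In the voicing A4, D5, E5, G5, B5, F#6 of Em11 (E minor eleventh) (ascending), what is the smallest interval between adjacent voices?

major second

Adjacent intervals: A4→D5 = perfect fourth; D5→E5 = major second; E5→G5 = minor third; G5→B5 = major third; B5→F#6 = perfect fifth.
The smallest is D5 to E5, a major second (2 semitones).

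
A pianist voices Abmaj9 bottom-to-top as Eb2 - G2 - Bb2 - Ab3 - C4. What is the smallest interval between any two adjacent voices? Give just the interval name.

Adjacent intervals: Eb2→G2 = major third; G2→Bb2 = minor third; Bb2→Ab3 = minor seventh; Ab3→C4 = major third.
The smallest is G2 to Bb2, a minor third (3 semitones).

minor third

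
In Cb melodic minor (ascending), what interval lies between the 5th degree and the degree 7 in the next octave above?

The scale runs Cb Db Ebb Fb Gb Ab Bb.
That puts Gb below Bb.
From Gb to Bb is 16 semitones, exactly the major tenth.

major 10th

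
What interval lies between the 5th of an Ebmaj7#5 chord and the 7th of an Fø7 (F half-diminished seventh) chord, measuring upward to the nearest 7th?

diminished fourth

Ebmaj7#5 has B as its 5th, and Fø7 (F half-diminished seventh) has Eb as its 7th.
B up to Eb is 4 semitones, a half step narrower than a perfect fourth, so the interval is diminished.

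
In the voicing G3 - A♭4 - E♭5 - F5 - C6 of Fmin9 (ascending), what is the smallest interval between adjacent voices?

major second

Adjacent intervals: G3→A♭4 = minor ninth; A♭4→E♭5 = perfect fifth; E♭5→F5 = major second; F5→C6 = perfect fifth.
The smallest is E♭5 to F5, a major second (2 semitones).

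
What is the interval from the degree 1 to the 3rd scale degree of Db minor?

Db natural minor: Db Eb Fb Gb Ab Bbb Cb.
So we need the interval from Db up to Fb.
Db up to Fb is 3 semitones, a half step narrower than a major third, so the interval is minor.

minor 3rd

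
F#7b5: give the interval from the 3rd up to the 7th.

F#7b5: F#, A#, C, E.
That puts A# below E.
From A# to E: 6 semitones over a fifth = diminished.

d5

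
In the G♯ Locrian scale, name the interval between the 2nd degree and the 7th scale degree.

major sixth

Spelling the G♯ Locrian scale: G♯ A B C♯ D E F♯.
2nd degree = A; degree 7 = F♯.
A up to F♯ spans 6 letter names and 9 semitones — a major sixth.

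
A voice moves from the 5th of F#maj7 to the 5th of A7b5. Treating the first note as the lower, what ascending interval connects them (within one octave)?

diminished third

F#maj7 has C# as its 5th, and A7b5 has Eb as its 5th.
C# up to Eb is 2 semitones, a whole step narrower than a major third, so the interval is diminished.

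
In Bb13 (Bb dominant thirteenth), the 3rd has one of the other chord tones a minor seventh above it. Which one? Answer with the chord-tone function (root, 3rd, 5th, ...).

9th

The chord tones of Bb13 (Bb dominant thirteenth) are Bb, D, F, Ab, C, G.
The 3rd is D. A minor seventh above D is C.
C is the chord's 9th.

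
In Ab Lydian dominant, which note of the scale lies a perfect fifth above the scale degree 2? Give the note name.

F

The scale is Ab Bb C D Eb F Gb.
The scale degree 2 is Bb; a perfect fifth above that is F — scale degree 6.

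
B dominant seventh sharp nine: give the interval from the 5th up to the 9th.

augmented fifth

B7#9 (B dominant seventh sharp nine): B-D#-F#-A-C##.
So we need the interval from F# up to C##.
5 letter names make it a fifth; at 8 semitones (a half step wider than perfect) the quality is augmented.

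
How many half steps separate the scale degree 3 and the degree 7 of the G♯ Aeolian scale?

7

The scale is G♯ A♯ B C♯ D♯ E F♯.
B up to F♯ is a perfect fifth — 7 semitones.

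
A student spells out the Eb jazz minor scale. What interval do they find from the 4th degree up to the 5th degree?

major second

The scale runs Eb F Gb Ab Bb C D.
4th degree = Ab; scale degree 5 = Bb.
Counting 2 letters and 2 half steps from Ab gives a major second.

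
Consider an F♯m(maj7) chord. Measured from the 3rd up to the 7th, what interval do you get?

F♯mM7 is spelled F♯, A, C♯, E♯.
3rd = A; 7th = E♯.
A up to E♯ is 8 semitones, a half step wider than a perfect fifth, so the interval is augmented.

A5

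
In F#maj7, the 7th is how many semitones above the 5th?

4

The chord tones of F# major seventh are F#, A#, C#, E#.
C# to E# is a major third: 4 semitones.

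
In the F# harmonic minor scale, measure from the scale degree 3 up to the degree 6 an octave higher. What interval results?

perfect eleventh

F# harmonic minor: F# G# A B C# D E#.
That puts A below D.
Counting 11 letters and 17 half steps from A gives a perfect eleventh.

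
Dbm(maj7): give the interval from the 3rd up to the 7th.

Db minor-major seventh: Db-Fb-Ab-C.
That puts Fb below C.
Fb up to C is 8 semitones, a half step wider than a perfect fifth, so the interval is augmented.

augmented 5th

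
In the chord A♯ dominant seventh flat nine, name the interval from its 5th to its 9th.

d5

The chord tones of A♯7b9 are A♯, C𝄪, E♯, G♯, B.
So we need the interval from E♯ up to B.
5 letter names make it a fifth; at 6 semitones (a half step narrower than perfect) the quality is diminished.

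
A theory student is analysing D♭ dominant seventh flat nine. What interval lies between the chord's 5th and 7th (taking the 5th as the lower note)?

minor third

Spelling the chord: D♭, F, A♭, C♭, E𝄫.
5th = A♭; 7th = C♭.
From A♭ to C♭: 3 semitones over a third = minor.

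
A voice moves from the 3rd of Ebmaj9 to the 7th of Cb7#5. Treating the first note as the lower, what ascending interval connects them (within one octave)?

diminished third

The 3rd of Ebmaj9 is G; the 7th of Cb7#5 is Bbb.
3 letter names make it a third; at 2 semitones (a whole step narrower than major) the quality is diminished.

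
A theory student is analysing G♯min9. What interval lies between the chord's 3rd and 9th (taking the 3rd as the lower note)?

M7

Spelling the chord: G♯, B, D♯, F♯, A♯.
The 3rd is B and the 9th is A♯.
Counting 7 letters and 11 half steps from B gives a major seventh.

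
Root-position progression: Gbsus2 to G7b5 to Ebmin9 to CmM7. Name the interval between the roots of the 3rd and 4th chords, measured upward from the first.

The roots are Eb and C.
Eb up to C spans 6 letter names and 9 semitones — a major sixth.

major 6th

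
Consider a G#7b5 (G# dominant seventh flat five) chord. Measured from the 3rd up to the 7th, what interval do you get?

diminished fifth

G#7b5 is spelled G#-B#-D-F#.
So we need the interval from B# up to F#.
B# up to F# is 6 semitones, a half step narrower than a perfect fifth, so the interval is diminished.
This 3–7 tritone is the characteristic tension at the heart of the dominant sound.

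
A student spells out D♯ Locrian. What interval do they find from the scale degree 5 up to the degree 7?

D♯ locrian: D♯ E F♯ G♯ A B C♯.
Scale degree 5 = A; degree 7 = C♯.
From A to C♯ is 4 semitones, exactly the major third.

M3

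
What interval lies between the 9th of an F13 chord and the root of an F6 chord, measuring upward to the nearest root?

minor seventh

F13 has G as its 9th, and F6 has F as its root.
From G to F: 10 semitones over a seventh = minor.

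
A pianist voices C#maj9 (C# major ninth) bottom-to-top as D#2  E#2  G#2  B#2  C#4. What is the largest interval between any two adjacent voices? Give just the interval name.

m9

Adjacent intervals: D#2→E#2 = major second; E#2→G#2 = minor third; G#2→B#2 = major third; B#2→C#4 = minor ninth.
The largest is B#2 to C#4, a minor ninth (13 semitones).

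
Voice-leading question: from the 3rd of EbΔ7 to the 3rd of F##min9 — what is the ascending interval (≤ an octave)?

A2

The 3rd of EbΔ7 is G; the 3rd of F##min9 is A#.
2 letter names make it a second; at 3 semitones (a half step wider than major) the quality is augmented.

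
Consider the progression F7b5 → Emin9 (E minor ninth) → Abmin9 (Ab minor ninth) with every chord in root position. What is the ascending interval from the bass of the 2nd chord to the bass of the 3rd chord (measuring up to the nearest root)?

The roots are E and Ab.
4 letter names make it a fourth; at 4 semitones (a half step narrower than perfect) the quality is diminished.

d4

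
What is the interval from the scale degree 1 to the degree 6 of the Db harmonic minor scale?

The scale runs Db Eb Fb Gb Ab Bbb C.
Scale degree 1 = Db; scale degree 6 = Bbb.
From Db to Bbb: 8 semitones over a sixth = minor.

minor 6th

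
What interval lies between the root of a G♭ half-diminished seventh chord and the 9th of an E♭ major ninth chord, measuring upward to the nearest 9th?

major seventh

The root of G♭ half-diminished seventh is G♭; the 9th of E♭ major ninth is F.
Counting 7 letters and 11 half steps from G♭ gives a major seventh.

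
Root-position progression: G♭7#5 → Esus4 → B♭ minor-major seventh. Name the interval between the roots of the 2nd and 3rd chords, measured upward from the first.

diminished fifth

The roots are E and B♭.
From E to B♭: 6 semitones over a fifth = diminished.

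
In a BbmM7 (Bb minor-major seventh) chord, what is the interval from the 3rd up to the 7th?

Bbm(maj7) (Bb minor-major seventh): Bb-Db-F-A.
That puts Db below A.
From Db to A: 8 semitones over a fifth = augmented.

augmented fifth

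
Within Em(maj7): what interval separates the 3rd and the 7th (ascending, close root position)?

augmented 5th

Spelling the chord: E G B D#.
3rd = G; 7th = D#.
From G to D#: 8 semitones over a fifth = augmented.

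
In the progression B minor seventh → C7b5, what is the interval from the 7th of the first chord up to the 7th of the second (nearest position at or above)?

B minor seventh has A as its 7th, and C7b5 has Bb as its 7th.
From A to Bb: 1 semitone over a second = minor.

m2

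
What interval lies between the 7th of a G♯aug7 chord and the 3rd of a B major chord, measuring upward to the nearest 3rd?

major sixth

G♯aug7 has F♯ as its 7th, and B major has D♯ as its 3rd.
Counting 6 letters and 9 half steps from F♯ gives a major sixth.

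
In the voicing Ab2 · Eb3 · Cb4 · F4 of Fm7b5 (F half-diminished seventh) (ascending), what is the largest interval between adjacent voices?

minor sixth

Adjacent intervals: Ab2→Eb3 = perfect fifth; Eb3→Cb4 = minor sixth; Cb4→F4 = augmented fourth.
The largest is Eb3 to Cb4, a minor sixth (8 semitones).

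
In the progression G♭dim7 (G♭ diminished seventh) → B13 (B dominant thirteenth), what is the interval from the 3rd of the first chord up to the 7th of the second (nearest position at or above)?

G♭dim7 (G♭ diminished seventh) has B𝄫 as its 3rd, and B13 (B dominant thirteenth) has A as its 7th.
From B𝄫 to A: 12 semitones over a seventh = augmented.

A7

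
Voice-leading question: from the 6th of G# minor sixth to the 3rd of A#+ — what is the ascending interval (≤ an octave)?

The 6th of G# minor sixth is E#; the 3rd of A#+ is C##.
From E# to C## is 9 semitones, exactly the major sixth.

major sixth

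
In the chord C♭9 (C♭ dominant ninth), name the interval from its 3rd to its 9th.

C♭ dominant ninth: C♭ E♭ G♭ B𝄫 D♭.
The 3rd is E♭ and the 9th is D♭.
From E♭ to D♭: 10 semitones over a seventh = minor.

minor seventh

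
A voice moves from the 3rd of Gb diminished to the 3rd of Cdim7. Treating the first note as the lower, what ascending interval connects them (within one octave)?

The 3rd of Gb diminished is Bbb; the 3rd of Cdim7 is Eb.
From Bbb to Eb: 6 semitones over a fourth = augmented.

augmented fourth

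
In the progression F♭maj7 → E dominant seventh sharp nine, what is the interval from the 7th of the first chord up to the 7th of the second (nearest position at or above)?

major seventh

The 7th of F♭maj7 is E♭; the 7th of E dominant seventh sharp nine is D.
Counting 7 letters and 11 half steps from E♭ gives a major seventh.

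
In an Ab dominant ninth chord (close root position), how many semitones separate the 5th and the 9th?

7

Spelling the chord: Ab-C-Eb-Gb-Bb.
Eb to Bb is a perfect fifth: 7 semitones.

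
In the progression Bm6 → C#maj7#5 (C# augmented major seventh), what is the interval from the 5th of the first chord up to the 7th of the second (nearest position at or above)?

A4

Bm6 has F# as its 5th, and C#maj7#5 (C# augmented major seventh) has B# as its 7th.
4 letter names make it a fourth; at 6 semitones (a half step wider than perfect) the quality is augmented.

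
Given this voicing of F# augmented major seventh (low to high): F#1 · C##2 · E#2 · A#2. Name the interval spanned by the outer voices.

M10

The outer voices are F#1 and A#2.
From F# to A# is 16 semitones, exactly the major tenth.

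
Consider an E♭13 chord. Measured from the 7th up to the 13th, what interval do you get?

major 7th

The chord tones of E♭ dominant thirteenth are E♭–G–B♭–D♭–F–C.
7th = D♭; 13th = C.
D♭ up to C spans 7 letter names and 11 semitones — a major seventh.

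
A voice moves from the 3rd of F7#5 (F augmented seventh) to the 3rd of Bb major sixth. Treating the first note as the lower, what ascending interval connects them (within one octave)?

The 3rd of F7#5 (F augmented seventh) is A; the 3rd of Bb major sixth is D.
Counting 4 letters and 5 half steps from A gives a perfect fourth.

perfect fourth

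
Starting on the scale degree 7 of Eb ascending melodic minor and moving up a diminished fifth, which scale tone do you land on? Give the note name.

Ab

The scale is Eb F Gb Ab Bb C D.
The scale degree 7 is D; a diminished fifth above that is Ab — scale degree 4.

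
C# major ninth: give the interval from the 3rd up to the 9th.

The chord tones of C#maj9 are C#–E#–G#–B#–D#.
3rd = E#; 9th = D#.
From E# to D#: 10 semitones over a seventh = minor.

m7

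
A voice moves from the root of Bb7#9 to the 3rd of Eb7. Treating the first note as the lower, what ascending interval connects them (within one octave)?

major sixth

Bb7#9 has Bb as its root, and Eb7 has G as its 3rd.
Counting 6 letters and 9 half steps from Bb gives a major sixth.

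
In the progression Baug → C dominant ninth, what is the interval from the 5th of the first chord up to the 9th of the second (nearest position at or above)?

diminished sixth

Baug has F## as its 5th, and C dominant ninth has D as its 9th.
6 letter names make it a sixth; at 7 semitones (a whole step narrower than major) the quality is diminished.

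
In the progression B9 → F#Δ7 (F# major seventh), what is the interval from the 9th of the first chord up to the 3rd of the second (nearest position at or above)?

M6

B9 has C# as its 9th, and F#Δ7 (F# major seventh) has A# as its 3rd.
From C# to A# is 9 semitones, exactly the major sixth.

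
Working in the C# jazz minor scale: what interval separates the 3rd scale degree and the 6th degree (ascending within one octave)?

C# melodic minor: C# D# E F# G# A# B#.
That puts E below A#.
4 letter names make it a fourth; at 6 semitones (a half step wider than perfect) the quality is augmented.

augmented fourth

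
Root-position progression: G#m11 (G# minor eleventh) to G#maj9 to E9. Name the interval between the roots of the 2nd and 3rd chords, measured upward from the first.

minor 6th

The roots are G# and E.
6 letter names make it a sixth; at 8 semitones (a half step narrower than major) the quality is minor.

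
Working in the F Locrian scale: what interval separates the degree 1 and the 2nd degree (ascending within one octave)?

Spelling the F Locrian scale: F G♭ A♭ B♭ C♭ D♭ E♭.
Degree 1 = F; 2nd scale degree = G♭.
2 letter names make it a second; at 1 semitone (a half step narrower than major) the quality is minor.

m2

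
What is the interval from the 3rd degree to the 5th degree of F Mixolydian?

m3

F mixolydian: F G A Bb C D Eb.
So we need the interval from A up to C.
3 letter names make it a third; at 3 semitones (a half step narrower than major) the quality is minor.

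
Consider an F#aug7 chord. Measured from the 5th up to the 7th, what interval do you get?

diminished third

Spelling the chord: F# A# C## E.
5th = C##; 7th = E.
3 letter names make it a third; at 2 semitones (a whole step narrower than major) the quality is diminished.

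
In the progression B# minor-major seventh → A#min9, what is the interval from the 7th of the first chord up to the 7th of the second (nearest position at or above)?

The 7th of B# minor-major seventh is A##; the 7th of A#min9 is G#.
From A## to G#: 9 semitones over a seventh = diminished.

diminished seventh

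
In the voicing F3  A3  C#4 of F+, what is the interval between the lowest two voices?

major third

Those voices are F3 and A3.
Counting 3 letters and 4 half steps from F gives a major third.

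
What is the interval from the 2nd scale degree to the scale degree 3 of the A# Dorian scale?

Spelling the A# Dorian scale: A# B# C# D# E# F## G#.
The 2nd scale degree is B# and the degree 3 is C#.
2 letter names make it a second; at 1 semitone (a half step narrower than major) the quality is minor.

minor 2nd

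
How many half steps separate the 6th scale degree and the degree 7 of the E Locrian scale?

2

The scale is E F G A B♭ C D.
C up to D is a major second — 2 semitones.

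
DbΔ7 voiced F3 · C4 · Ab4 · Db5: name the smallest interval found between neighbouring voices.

Adjacent intervals: F3→C4 = perfect fifth; C4→Ab4 = minor sixth; Ab4→Db5 = perfect fourth.
The smallest is Ab4 to Db5, a perfect fourth (5 semitones).

perfect fourth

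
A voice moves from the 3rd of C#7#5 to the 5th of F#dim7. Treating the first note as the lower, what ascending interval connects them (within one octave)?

C#7#5 has E# as its 3rd, and F#dim7 has C as its 5th.
From E# to C: 7 semitones over a sixth = diminished.

diminished sixth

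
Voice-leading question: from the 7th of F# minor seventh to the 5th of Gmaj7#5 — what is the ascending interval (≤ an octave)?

major seventh

The 7th of F# minor seventh is E; the 5th of Gmaj7#5 is D#.
Counting 7 letters and 11 half steps from E gives a major seventh.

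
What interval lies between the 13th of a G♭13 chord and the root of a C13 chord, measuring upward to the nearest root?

The 13th of G♭13 is E♭; the root of C13 is C.
Counting 6 letters and 9 half steps from E♭ gives a major sixth.

M6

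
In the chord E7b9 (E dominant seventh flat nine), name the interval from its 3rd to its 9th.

d7

The chord tones of E dominant seventh flat nine are E–G#–B–D–F.
3rd = G#; 9th = F.
G# up to F is 9 semitones, a whole step narrower than a major seventh, so the interval is diminished.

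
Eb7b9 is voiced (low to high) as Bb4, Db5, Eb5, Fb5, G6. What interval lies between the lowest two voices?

minor 3rd

Those voices are Bb4 and Db5.
From Bb to Db: 3 semitones over a third = minor.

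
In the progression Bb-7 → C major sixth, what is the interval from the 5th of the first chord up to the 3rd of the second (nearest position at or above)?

Bb-7 has F as its 5th, and C major sixth has E as its 3rd.
From F to E is 11 semitones, exactly the major seventh.

major seventh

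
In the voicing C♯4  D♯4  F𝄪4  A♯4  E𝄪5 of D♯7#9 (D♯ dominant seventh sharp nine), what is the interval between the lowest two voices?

major second

Those voices are C♯4 and D♯4.
C♯ up to D♯ spans 2 letter names and 2 semitones — a major second.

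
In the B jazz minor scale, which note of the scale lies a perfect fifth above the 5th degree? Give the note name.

The scale is B C# D E F# G# A#.
The 5th degree is F#; a perfect fifth above that is C# — scale degree 2.

C#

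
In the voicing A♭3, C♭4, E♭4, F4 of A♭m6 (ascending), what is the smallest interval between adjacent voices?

Adjacent intervals: A♭3→C♭4 = minor third; C♭4→E♭4 = major third; E♭4→F4 = major second.
The smallest is E♭4 to F4, a major second (2 semitones).

major second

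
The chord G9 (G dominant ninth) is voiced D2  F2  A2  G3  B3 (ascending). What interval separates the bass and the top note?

The outer voices are D2 and B3.
From D to B is 21 semitones, exactly the major thirteenth.

major thirteenth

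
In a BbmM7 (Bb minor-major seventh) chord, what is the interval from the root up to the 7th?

The chord tones of Bbm(maj7) are Bb, Db, F, A.
Root = Bb; 7th = A.
Counting 7 letters and 11 half steps from Bb gives a major seventh.

M7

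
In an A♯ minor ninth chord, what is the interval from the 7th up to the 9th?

A♯min9 (A♯ minor ninth): A♯-C♯-E♯-G♯-B♯.
That puts G♯ below B♯.
From G♯ to B♯ is 4 semitones, exactly the major third.

major third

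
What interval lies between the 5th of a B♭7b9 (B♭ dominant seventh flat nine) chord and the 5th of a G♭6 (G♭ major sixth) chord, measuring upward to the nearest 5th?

B♭7b9 (B♭ dominant seventh flat nine) has F as its 5th, and G♭6 (G♭ major sixth) has D♭ as its 5th.
6 letter names make it a sixth; at 8 semitones (a half step narrower than major) the quality is minor.

m6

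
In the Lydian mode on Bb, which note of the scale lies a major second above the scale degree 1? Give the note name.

The scale is Bb C D E F G A.
The scale degree 1 is Bb; a major second above that is C — scale degree 2.

C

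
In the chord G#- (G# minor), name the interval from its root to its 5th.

Spelling the chord: G# B D#.
So we need the interval from G# up to D#.
G# up to D# spans 5 letter names and 7 semitones — a perfect fifth.

perfect fifth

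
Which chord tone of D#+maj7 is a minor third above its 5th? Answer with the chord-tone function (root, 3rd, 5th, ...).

7th

The chord tones of D#maj7#5 are D#-F##-A##-C##.
The 5th is A##. A minor third above A## is C##.
C## is the chord's 7th.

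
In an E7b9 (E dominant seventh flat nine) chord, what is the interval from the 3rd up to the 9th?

The chord tones of E7b9 (E dominant seventh flat nine) are E, G♯, B, D, F.
That puts G♯ below F.
G♯ up to F is 9 semitones, a whole step narrower than a major seventh, so the interval is diminished.

diminished seventh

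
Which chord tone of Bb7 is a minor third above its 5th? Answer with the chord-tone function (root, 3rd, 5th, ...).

Spelling the chord: Bb–D–F–Ab.
The 5th is F. A minor third above F is Ab.
Ab is the chord's 7th.

7th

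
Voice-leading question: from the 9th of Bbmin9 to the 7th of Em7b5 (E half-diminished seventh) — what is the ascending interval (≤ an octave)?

major second

The 9th of Bbmin9 is C; the 7th of Em7b5 (E half-diminished seventh) is D.
Counting 2 letters and 2 half steps from C gives a major second.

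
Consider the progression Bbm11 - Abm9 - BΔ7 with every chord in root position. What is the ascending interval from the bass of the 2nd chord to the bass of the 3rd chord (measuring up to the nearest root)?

The roots are Ab and B.
Ab up to B is 3 semitones, a half step wider than a major second, so the interval is augmented.

augmented second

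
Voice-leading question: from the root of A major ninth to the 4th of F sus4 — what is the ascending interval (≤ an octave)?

minor second

The root of A major ninth is A; the 4th of F sus4 is Bb.
2 letter names make it a second; at 1 semitone (a half step narrower than major) the quality is minor.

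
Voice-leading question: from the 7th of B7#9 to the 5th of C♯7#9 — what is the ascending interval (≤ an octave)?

B7#9 has A as its 7th, and C♯7#9 has G♯ as its 5th.
Counting 7 letters and 11 half steps from A gives a major seventh.

major 7th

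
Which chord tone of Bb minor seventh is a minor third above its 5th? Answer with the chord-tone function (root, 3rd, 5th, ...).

Spelling the chord: Bb, Db, F, Ab.
The 5th is F. A minor third above F is Ab.
Ab is the chord's 7th.

7th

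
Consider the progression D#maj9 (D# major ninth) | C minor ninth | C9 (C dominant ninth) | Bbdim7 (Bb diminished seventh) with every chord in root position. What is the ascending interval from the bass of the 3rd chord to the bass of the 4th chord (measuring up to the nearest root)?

minor seventh

The roots are C and Bb.
C up to Bb is 10 semitones, a half step narrower than a major seventh, so the interval is minor.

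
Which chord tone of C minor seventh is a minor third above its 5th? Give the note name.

Bb

Spelling the chord: C–Eb–G–Bb.
The 5th is G. A minor third above G is Bb.
Bb is the chord's 7th.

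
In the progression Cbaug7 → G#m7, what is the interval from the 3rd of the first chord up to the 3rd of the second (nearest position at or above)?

The 3rd of Cbaug7 is Eb; the 3rd of G#m7 is B.
5 letter names make it a fifth; at 8 semitones (a half step wider than perfect) the quality is augmented.

augmented 5th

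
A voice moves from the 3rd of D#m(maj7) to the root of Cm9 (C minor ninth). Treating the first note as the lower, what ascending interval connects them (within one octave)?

d5

The 3rd of D#m(maj7) is F#; the root of Cm9 (C minor ninth) is C.
5 letter names make it a fifth; at 6 semitones (a half step narrower than perfect) the quality is diminished.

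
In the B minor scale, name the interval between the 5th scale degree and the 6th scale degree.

Spelling the B minor scale: B C# D E F# G A.
That puts F# below G.
F# up to G is 1 semitone, a half step narrower than a major second, so the interval is minor.

minor second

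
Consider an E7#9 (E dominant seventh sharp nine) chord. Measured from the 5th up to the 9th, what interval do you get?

augmented fifth

E7#9 (E dominant seventh sharp nine) is spelled E, G#, B, D, F##.
The 5th is B and the 9th is F##.
5 letter names make it a fifth; at 8 semitones (a half step wider than perfect) the quality is augmented.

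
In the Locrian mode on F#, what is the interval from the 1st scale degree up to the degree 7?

minor seventh

Spelling the Locrian mode on F#: F# G A B C D E.
1st scale degree = F#; 7th scale degree = E.
From F# to E: 10 semitones over a seventh = minor.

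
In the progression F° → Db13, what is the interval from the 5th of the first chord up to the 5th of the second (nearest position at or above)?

major sixth

F° has Cb as its 5th, and Db13 has Ab as its 5th.
Counting 6 letters and 9 half steps from Cb gives a major sixth.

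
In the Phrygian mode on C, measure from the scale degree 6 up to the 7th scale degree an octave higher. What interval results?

C phrygian: C Db Eb F G Ab Bb.
That puts Ab below Bb.
Counting 9 letters and 14 half steps from Ab gives a major ninth.

major 9th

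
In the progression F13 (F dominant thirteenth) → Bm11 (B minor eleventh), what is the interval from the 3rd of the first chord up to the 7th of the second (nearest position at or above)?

P1

F13 (F dominant thirteenth) has A as its 3rd, and Bm11 (B minor eleventh) has A as its 7th.
Counting 1 letters and 0 half steps from A gives a perfect unison.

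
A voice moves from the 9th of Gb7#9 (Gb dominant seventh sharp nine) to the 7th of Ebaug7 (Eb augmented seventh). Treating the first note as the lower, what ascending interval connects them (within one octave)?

The 9th of Gb7#9 (Gb dominant seventh sharp nine) is A; the 7th of Ebaug7 (Eb augmented seventh) is Db.
From A to Db: 4 semitones over a fourth = diminished.

d4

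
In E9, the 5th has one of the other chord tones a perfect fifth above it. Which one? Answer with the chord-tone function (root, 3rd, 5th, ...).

E9 is spelled E, G#, B, D, F#.
The 5th is B. A perfect fifth above B is F#.
F# is the chord's 9th.

9th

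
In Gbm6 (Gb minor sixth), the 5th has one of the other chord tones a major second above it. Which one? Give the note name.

Eb

The chord tones of Gbmin6 (Gb minor sixth) are Gb–Bbb–Db–Eb.
The 5th is Db. A major second above Db is Eb.
Eb is the chord's 6th.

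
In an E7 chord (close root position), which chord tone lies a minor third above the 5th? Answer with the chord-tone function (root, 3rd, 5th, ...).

Spelling the chord: E-G♯-B-D.
The 5th is B. A minor third above B is D.
D is the chord's 7th.

7th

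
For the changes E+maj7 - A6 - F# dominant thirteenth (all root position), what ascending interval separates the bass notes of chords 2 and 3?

The roots are A and F#.
A up to F# spans 6 letter names and 9 semitones — a major sixth.

major sixth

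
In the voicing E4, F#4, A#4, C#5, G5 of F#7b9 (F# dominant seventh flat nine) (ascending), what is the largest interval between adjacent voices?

diminished fifth

Adjacent intervals: E4→F#4 = major second; F#4→A#4 = major third; A#4→C#5 = minor third; C#5→G5 = diminished fifth.
The largest is C#5 to G5, a diminished fifth (6 semitones).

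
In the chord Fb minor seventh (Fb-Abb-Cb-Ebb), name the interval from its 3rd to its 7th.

So we need the interval from Abb up to Ebb.
Abb up to Ebb spans 5 letter names and 7 semitones — a perfect fifth.

perfect fifth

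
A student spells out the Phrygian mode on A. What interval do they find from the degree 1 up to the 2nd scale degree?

m2

A phrygian: A Bb C D E F G.
That puts A below Bb.
A up to Bb is 1 semitone, a half step narrower than a major second, so the interval is minor.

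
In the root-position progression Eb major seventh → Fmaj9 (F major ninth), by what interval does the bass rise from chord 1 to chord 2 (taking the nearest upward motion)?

The roots are Eb and F.
Counting 2 letters and 2 half steps from Eb gives a major second.

major 2nd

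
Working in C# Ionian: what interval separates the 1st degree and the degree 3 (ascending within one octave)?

major 3rd

The scale runs C# D# E# F# G# A# B#.
The 1st degree is C# and the degree 3 is E#.
Counting 3 letters and 4 half steps from C# gives a major third.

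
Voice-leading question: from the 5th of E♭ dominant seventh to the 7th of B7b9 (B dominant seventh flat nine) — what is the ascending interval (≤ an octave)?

M7

E♭ dominant seventh has B♭ as its 5th, and B7b9 (B dominant seventh flat nine) has A as its 7th.
From B♭ to A is 11 semitones, exactly the major seventh.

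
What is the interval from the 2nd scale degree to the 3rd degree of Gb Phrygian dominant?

augmented 2nd

Spelling Gb Phrygian dominant: Gb Abb Bb Cb Db Ebb Fb.
2nd scale degree = Abb; 3rd scale degree = Bb.
Abb up to Bb is 3 semitones, a half step wider than a major second, so the interval is augmented.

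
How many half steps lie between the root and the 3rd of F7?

4

The chord tones of F7 are F–A–C–Eb.
F to A is a major third: 4 semitones.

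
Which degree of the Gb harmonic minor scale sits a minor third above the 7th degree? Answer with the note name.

Ab

The scale is Gb Ab Bbb Cb Db Ebb F.
The 7th degree is F; a minor third above that is Ab — scale degree 2.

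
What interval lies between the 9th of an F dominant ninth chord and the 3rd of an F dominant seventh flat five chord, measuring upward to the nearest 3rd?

major second

The 9th of F dominant ninth is G; the 3rd of F dominant seventh flat five is A.
From G to A is 2 semitones, exactly the major second.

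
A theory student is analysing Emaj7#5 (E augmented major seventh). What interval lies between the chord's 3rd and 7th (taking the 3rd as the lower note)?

P5

The chord tones of E+maj7 are E–G♯–B♯–D♯.
So we need the interval from G♯ up to D♯.
Counting 5 letters and 7 half steps from G♯ gives a perfect fifth.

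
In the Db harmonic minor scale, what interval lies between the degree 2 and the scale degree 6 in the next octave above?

diminished twelfth

Db harmonic minor: Db Eb Fb Gb Ab Bbb C.
That puts Eb below Bbb.
From Eb to Bbb: 18 semitones over a twelfth = diminished.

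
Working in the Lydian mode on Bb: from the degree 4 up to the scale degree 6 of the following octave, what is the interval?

minor 10th

Spelling the Lydian mode on Bb: Bb C D E F G A.
The degree 4 is E and the scale degree 6 (up an octave) is G.
10 letter names make it a tenth; at 15 semitones (a half step narrower than major) the quality is minor.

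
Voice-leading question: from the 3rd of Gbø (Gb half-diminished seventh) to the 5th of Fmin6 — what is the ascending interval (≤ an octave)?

augmented second

Gbø (Gb half-diminished seventh) has Bbb as its 3rd, and Fmin6 has C as its 5th.
2 letter names make it a second; at 3 semitones (a half step wider than major) the quality is augmented.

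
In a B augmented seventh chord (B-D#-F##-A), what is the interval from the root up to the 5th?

Root = B; 5th = F##.
5 letter names make it a fifth; at 8 semitones (a half step wider than perfect) the quality is augmented.

A5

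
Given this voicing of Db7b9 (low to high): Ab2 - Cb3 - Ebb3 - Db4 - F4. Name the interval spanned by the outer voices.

The outer voices are Ab2 and F4.
Counting 13 letters and 21 half steps from Ab gives a major thirteenth.

major thirteenth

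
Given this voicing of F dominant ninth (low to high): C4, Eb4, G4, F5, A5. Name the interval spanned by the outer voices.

major thirteenth

The outer voices are C4 and A5.
Counting 13 letters and 21 half steps from C gives a major thirteenth.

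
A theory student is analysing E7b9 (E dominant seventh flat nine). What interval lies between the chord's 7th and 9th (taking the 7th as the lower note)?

minor third

E dominant seventh flat nine: E-G#-B-D-F.
The 7th is D and the 9th is F.
3 letter names make it a third; at 3 semitones (a half step narrower than major) the quality is minor.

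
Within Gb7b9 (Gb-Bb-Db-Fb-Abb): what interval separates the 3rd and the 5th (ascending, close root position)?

minor third

So we need the interval from Bb up to Db.
3 letter names make it a third; at 3 semitones (a half step narrower than major) the quality is minor.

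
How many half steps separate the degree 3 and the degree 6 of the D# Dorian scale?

The scale is D# E# F# G# A# B# C#.
F# up to B# is an augmented fourth — 6 semitones.

6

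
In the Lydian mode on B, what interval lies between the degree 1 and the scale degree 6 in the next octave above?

major thirteenth

B lydian: B C♯ D♯ E♯ F♯ G♯ A♯.
Degree 1 = B; 6th degree (up an octave) = G♯.
Counting 13 letters and 21 half steps from B gives a major thirteenth.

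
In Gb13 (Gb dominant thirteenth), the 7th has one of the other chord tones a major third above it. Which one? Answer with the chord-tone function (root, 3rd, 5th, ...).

Spelling the chord: Gb Bb Db Fb Ab Eb.
The 7th is Fb. A major third above Fb is Ab.
Ab is the chord's 9th.

9th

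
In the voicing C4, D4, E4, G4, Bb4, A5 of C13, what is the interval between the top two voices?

Those voices are Bb4 and A5.
Counting 7 letters and 11 half steps from Bb gives a major seventh.

major seventh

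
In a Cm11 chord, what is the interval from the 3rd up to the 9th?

M7

The chord tones of Cm11 are C, Eb, G, Bb, D, F.
3rd = Eb; 9th = D.
Counting 7 letters and 11 half steps from Eb gives a major seventh.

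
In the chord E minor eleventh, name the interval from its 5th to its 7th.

E minor eleventh: E G B D F# A.
The 5th is B and the 7th is D.
From B to D: 3 semitones over a third = minor.

minor third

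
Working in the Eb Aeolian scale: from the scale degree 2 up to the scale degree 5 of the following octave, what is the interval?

perfect eleventh

The scale runs Eb F Gb Ab Bb Cb Db.
Scale degree 2 = F; 5th degree (up an octave) = Bb.
Counting 11 letters and 17 half steps from F gives a perfect eleventh.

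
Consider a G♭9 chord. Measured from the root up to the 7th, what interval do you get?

G♭9 (G♭ dominant ninth): G♭, B♭, D♭, F♭, A♭.
Root = G♭; 7th = F♭.
G♭ up to F♭ is 10 semitones, a half step narrower than a major seventh, so the interval is minor.

m7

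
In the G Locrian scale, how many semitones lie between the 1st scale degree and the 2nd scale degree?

1

The scale is G Ab Bb C Db Eb F.
G up to Ab is a minor second — 1 semitone.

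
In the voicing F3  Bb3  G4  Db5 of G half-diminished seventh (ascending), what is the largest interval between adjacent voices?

M6

Adjacent intervals: F3→Bb3 = perfect fourth; Bb3→G4 = major sixth; G4→Db5 = diminished fifth.
The largest is Bb3 to G4, a major sixth (9 semitones).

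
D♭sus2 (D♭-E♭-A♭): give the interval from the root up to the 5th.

perfect fifth

That puts D♭ below A♭.
Counting 5 letters and 7 half steps from D♭ gives a perfect fifth.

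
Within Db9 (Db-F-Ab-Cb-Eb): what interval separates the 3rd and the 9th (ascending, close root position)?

m7

The 3rd is F and the 9th is Eb.
From F to Eb: 10 semitones over a seventh = minor.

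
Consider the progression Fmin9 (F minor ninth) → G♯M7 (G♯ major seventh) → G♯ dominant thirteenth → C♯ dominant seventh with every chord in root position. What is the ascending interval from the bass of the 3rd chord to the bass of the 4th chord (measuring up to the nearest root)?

The roots are G♯ and C♯.
From G♯ to C♯ is 5 semitones, exactly the perfect fourth.

P4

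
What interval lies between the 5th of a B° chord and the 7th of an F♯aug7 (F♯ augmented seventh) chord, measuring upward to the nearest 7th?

B° has F as its 5th, and F♯aug7 (F♯ augmented seventh) has E as its 7th.
From F to E is 11 semitones, exactly the major seventh.

major 7th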